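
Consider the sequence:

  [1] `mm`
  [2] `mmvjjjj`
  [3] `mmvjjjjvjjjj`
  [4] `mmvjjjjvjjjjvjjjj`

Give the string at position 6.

mmvjjjjvjjjjvjjjjvjjjjvjjjj

Each term is the previous one with vjjjj appended.
From mmvjjjjvjjjjvjjjj, 2 further steps: mmvjjjjvjjjjvjjjj → mmvjjjjvjjjjvjjjjvjjjj → (answer).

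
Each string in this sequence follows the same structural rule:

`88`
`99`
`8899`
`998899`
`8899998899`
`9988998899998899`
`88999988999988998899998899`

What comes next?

Each term (from the third on) is the two preceding terms concatenated in order: term 3 = 88·99 = 8899.
So term 8 is 9988998899998899·88999988999988998899998899.

998899889999889988999988999988998899998899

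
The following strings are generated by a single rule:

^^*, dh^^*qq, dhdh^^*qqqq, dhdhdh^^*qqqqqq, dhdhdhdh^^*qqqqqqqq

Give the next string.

dhdhdhdhdh^^*qqqqqqqqqq

Each term wraps the previous one in dh on the left and qq on the right.
So the next term is dh·dhdhdhdh^^*qqqqqqqq·qq.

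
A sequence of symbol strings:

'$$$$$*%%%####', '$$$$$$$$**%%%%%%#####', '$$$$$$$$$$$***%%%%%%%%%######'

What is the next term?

Term n consists of 3n+2 $'s, followed by n *'s, followed by 3n %'s, followed by n+3 #'s (n = 1, 2, …).
At n = 4 the blocks have lengths 14, 4, 12, 7.

$$$$$$$$$$$$$$****%%%%%%%%%%%%#######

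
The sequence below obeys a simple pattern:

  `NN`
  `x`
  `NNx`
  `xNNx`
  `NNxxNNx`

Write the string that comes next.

xNNxNNxxNNx

Each term (from the third on) is the two preceding terms concatenated in order: term 3 = NN·x = NNx.
Continuing: xNNx · NNxxNNx gives term 6.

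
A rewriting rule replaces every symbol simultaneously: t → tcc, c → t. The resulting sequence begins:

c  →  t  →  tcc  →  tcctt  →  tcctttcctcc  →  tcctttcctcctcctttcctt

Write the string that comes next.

φ(tcctttcctcctcctttcctt) expands symbol-by-symbol to tcc t t tcc tcc tcc t t tcc t t tcc t t tcc tcc tcc t t tcc tcc; joining the 21 pieces gives the next term.

tcctttcctcctcctttcctttcctttcctcctcctttcctcc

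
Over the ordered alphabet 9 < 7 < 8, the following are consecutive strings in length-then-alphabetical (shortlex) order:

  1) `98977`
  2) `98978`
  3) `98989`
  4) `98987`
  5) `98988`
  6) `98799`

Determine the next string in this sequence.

Find the rightmost character of 98799 below 8, bump it to the next letter, and reset everything to its right to 9.

98797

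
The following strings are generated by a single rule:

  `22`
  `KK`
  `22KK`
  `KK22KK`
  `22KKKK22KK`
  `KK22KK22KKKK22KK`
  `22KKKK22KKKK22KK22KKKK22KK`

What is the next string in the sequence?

KK22KK22KKKK22KK22KKKK22KKKK22KK22KKKK22KK

Each term (from the third on) is the two preceding terms concatenated in order: term 3 = 22·KK = 22KK.
Continuing: KK22KK22KKKK22KK · 22KKKK22KKKK22KK22KKKK22KK gives term 8.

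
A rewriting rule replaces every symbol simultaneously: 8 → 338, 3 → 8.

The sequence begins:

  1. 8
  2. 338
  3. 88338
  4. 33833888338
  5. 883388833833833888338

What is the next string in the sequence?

3383388833833833888338883388833833833888338

Replace each of the 21 characters of 883388833833833888338 in place — 338 338 8 8 338 338 338 8 8 338 8 8 338 8 8 338 338 338 8 8 338 — and concatenate.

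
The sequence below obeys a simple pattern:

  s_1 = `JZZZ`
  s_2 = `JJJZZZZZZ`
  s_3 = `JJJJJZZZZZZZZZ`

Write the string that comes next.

JJJJJJJZZZZZZZZZZZZ

Each string has the form J^{2n-1} Z^{3n} (n = 1, 2, …).
Setting n = 4 gives 7, 12 characters in each block.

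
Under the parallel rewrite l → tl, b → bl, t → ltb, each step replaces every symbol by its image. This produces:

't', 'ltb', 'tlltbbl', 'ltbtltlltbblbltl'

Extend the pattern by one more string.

tlltbblltbtlltbtltlltbblbltlbltlltbtl

φ(ltbtltlltbblbltl) expands symbol-by-symbol to tl ltb bl ltb tl ltb tl tl ltb bl bl tl bl tl ltb tl; joining the 16 pieces gives the next term.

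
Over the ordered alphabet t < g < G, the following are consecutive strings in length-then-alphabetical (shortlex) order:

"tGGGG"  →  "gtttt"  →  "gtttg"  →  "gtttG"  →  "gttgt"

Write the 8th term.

Continuing the enumeration 3 steps past gttgt: gttgt → gttgg → gttgG → (answer).

gttGt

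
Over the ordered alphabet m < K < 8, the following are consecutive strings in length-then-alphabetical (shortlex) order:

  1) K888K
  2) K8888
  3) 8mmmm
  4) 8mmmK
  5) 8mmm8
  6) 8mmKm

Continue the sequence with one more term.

8mmKK

The successor of 8mmKm increments the rightmost position that isn't already 8 and resets every position after it to m.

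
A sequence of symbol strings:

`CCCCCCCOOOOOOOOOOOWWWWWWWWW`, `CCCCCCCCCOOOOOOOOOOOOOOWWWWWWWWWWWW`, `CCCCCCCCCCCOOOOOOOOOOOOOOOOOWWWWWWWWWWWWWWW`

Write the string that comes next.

Reading off run lengths: C runs 7, 9, 11; O runs 11, 14, 17; W runs 9, 12, 15 — each is linear in n, where the shown terms are n = 3, 4, 5.
At n = 6 the blocks have lengths 13, 20, 18.

CCCCCCCCCCCCCOOOOOOOOOOOOOOOOOOOOWWWWWWWWWWWWWWWWWW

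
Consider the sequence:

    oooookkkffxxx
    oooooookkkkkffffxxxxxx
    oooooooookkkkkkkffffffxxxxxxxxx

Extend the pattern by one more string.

oooooooooookkkkkkkkkffffffffxxxxxxxxxxxx

Each string has the form o^{2n+3} k^{2n+1} f^{2n} x^{3n} (n = 1, 2, …).
Setting n = 4 gives 11, 9, 8, 12 characters in each block.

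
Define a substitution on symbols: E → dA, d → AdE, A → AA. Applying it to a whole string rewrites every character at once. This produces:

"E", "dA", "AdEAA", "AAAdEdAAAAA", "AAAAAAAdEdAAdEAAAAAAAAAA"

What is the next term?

Applying the rule to each of the 24 symbols of AAAAAAAdEdAAdEAAAAAAAAAA gives the pieces AA AA AA AA AA AA AA AdE dA AdE AA AA AdE dA AA AA AA AA AA AA AA AA AA AA, which concatenate to the answer.

AAAAAAAAAAAAAAAdEdAAdEAAAAAdEdAAAAAAAAAAAAAAAAAAAAA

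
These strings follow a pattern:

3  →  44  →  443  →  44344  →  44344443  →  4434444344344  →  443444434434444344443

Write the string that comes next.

4434444344344443444434434444344344

This is a Fibonacci-style word recurrence s(k) = s(k−1)·s(k−2): e.g. 44·3 = 443.
Continuing: 443444434434444344443 · 4434444344344 gives term 8.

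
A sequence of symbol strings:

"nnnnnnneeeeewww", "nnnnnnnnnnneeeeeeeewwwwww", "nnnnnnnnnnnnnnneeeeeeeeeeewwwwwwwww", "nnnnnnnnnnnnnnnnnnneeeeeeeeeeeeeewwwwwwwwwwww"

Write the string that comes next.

Reading off run lengths: n runs 7, 11, 15, 19; e runs 5, 8, 11, 14; w runs 3, 6, 9, 12 — each is linear in n (n = 1, 2, …).
At n = 5 the blocks have lengths 23, 17, 15.

nnnnnnnnnnnnnnnnnnnnnnneeeeeeeeeeeeeeeeewwwwwwwwwwwwwww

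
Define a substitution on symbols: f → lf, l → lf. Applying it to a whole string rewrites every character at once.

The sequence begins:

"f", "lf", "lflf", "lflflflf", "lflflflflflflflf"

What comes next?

lflflflflflflflflflflflflflflflf

φ(lflflflflflflflf) expands symbol-by-symbol to lf lf lf lf lf lf lf lf lf lf lf lf lf lf lf lf; joining the 16 pieces gives the next term.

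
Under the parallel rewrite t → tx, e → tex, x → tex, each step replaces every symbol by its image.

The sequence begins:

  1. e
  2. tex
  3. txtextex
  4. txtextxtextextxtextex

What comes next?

txtextxtextextxtextxtextextxtextextxtextxtextextxtextex

Replace each of the 21 characters of txtextxtextextxtextex in place — tx tex tx tex tex tx tex tx tex tex tx tex tex tx tex tx tex tex tx tex tex — and concatenate.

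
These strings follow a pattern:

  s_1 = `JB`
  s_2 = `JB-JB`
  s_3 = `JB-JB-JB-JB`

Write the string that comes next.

Each string is two copies of the previous one joined by '-'.
One more doubling of JB-JB-JB-JB gives the answer.

JB-JB-JB-JB-JB-JB-JB-JB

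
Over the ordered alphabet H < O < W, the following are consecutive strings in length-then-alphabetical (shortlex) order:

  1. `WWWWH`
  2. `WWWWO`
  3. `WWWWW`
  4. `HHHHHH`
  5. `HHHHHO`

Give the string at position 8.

HHHHOO

Continuing the enumeration 3 steps past HHHHHO: HHHHHO → HHHHHW → HHHHOH → (answer).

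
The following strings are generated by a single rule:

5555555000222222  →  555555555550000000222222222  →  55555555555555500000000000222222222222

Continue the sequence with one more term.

5555555555555555555000000000000000222222222222222

Reading off run lengths: 5 runs 7, 11, 15; 0 runs 3, 7, 11; 2 runs 6, 9, 12 — each is linear in n (n = 1, 2, …).
For the next term, n = 4, so the run lengths are 19, 15, 15.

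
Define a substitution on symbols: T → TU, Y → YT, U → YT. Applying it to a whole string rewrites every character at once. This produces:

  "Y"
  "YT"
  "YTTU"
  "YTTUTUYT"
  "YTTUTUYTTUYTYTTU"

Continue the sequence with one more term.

YTTUTUYTTUYTYTTUTUYTYTTUYTTUTUYT

Replace each of the 16 characters of YTTUTUYTTUYTYTTU in place — YT TU TU YT TU YT YT TU TU YT YT TU YT TU TU YT — and concatenate.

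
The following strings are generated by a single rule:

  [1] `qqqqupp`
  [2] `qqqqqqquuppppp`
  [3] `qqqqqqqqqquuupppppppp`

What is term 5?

qqqqqqqqqqqqqqqquuuuupppppppppppppp

Term n consists of 3n+1 q's, followed by n u's, followed by 3n-1 p's (n = 1, 2, …).
At n = 5 the blocks have lengths 16, 5, 14.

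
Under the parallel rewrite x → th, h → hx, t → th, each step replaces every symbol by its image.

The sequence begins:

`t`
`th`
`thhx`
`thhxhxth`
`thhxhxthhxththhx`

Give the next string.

Rewriting the 16 symbols of thhxhxthhxththhx one by one yields th hx hx th hx th th hx hx th th hx th hx hx th; concatenated:

thhxhxthhxththhxhxththhxthhxhxth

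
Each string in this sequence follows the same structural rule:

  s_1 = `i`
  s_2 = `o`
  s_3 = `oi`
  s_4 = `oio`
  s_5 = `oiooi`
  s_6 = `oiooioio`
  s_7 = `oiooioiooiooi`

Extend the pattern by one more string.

oiooioiooiooioiooioio

Each term (from the third on) is the previous term followed by the one before it: term 3 = o·i = oi.
The next term joins oiooioiooiooi and oiooioio.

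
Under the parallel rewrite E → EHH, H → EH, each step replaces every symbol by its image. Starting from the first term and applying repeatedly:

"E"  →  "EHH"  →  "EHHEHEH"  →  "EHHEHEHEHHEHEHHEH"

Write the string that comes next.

EHHEHEHEHHEHEHHEHEHHEHEHEHHEHEHHEHEHEHHEH

Replace each of the 17 characters of EHHEHEHEHHEHEHHEH in place — EHH EH EH EHH EH EHH EH EHH EH EH EHH EH EHH EH EH EHH EH — and concatenate.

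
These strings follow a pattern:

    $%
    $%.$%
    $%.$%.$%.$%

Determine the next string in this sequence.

Each string is two copies of the previous one joined by '.'.
So the next term is two copies of $%.$%.$%.$% with '.' between the halves.

$%.$%.$%.$%.$%.$%.$%.$%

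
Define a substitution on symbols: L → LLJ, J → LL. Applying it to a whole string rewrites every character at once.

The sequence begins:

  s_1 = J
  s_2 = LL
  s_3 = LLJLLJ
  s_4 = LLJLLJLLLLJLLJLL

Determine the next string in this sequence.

LLJLLJLLLLJLLJLLLLJLLJLLJLLJLLLLJLLJLLLLJLLJ

Applying the rule to each of the 16 symbols of LLJLLJLLLLJLLJLL gives the pieces LLJ LLJ LL LLJ LLJ LL LLJ LLJ LLJ LLJ LL LLJ LLJ LL LLJ LLJ, which concatenate to the answer.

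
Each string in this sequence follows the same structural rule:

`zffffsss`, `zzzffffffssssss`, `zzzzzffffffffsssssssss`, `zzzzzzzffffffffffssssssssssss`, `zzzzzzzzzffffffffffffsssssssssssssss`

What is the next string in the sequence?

zzzzzzzzzzzffffffffffffffssssssssssssssssss

Reading off run lengths: z runs 1, 3, 5, 7, 9; f runs 4, 6, 8, 10, 12; s runs 3, 6, 9, 12, 15 — each is linear in n (n = 1, 2, …).
Setting n = 6 gives 11, 14, 18 characters in each block.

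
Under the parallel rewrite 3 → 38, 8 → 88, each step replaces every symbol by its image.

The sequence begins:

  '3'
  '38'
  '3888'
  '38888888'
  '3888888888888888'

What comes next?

38888888888888888888888888888888

Applying the rule to each of the 16 symbols of 3888888888888888 gives the pieces 38 88 88 88 88 88 88 88 88 88 88 88 88 88 88 88, which concatenate to the answer.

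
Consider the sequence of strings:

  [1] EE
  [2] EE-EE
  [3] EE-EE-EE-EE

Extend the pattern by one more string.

Each string is two copies of the previous one joined by '-'.
So the next term is two copies of EE-EE-EE-EE with '-' between the halves.

EE-EE-EE-EE-EE-EE-EE-EE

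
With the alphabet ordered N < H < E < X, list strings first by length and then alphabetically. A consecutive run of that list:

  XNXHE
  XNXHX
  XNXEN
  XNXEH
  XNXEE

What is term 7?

Continuing the enumeration 2 steps past XNXEE: XNXEE → XNXEX → (answer).

XNXXN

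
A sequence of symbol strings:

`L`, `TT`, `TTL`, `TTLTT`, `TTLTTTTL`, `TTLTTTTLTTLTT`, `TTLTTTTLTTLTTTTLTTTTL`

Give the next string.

Each term (from the third on) is the previous term followed by the one before it: term 3 = TT·L = TTL.
So term 8 is TTLTTTTLTTLTTTTLTTTTL·TTLTTTTLTTLTT.

TTLTTTTLTTLTTTTLTTTTLTTLTTTTLTTLTT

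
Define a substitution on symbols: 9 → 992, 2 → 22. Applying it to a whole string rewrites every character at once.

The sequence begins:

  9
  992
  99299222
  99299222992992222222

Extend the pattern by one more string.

Rewriting the 20 symbols of 99299222992992222222 one by one yields 992 992 22 992 992 22 22 22 992 992 22 992 992 22 22 22 22 22 22 22; concatenated:

992992229929922222229929922299299222222222222222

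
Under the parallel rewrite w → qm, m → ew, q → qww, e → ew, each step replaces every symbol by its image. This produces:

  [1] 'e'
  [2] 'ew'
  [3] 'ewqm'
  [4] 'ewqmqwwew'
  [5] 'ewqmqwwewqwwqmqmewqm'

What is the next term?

Applying the rule to each of the 20 symbols of ewqmqwwewqwwqmqmewqm gives the pieces ew qm qww ew qww qm qm ew qm qww qm qm qww ew qww ew ew qm qww ew, which concatenate to the answer.

ewqmqwwewqwwqmqmewqmqwwqmqmqwwewqwwewewqmqwwew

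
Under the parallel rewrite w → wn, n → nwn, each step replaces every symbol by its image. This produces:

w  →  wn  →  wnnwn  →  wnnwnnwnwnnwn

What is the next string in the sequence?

wnnwnnwnwnnwnnwnwnnwnwnnwnnwnwnnwn

φ(wnnwnnwnwnnwn) expands symbol-by-symbol to wn nwn nwn wn nwn nwn wn nwn wn nwn nwn wn nwn; joining the 13 pieces gives the next term.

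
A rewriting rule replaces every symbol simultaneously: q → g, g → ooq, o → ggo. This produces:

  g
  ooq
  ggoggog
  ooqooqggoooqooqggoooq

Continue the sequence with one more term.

ggoggogggoggogooqooqggoggoggogggoggogooqooqggoggoggog

Applying the rule to each of the 21 symbols of ooqooqggoooqooqggoooq gives the pieces ggo ggo g ggo ggo g ooq ooq ggo ggo ggo g ggo ggo g ooq ooq ggo ggo ggo g, which concatenate to the answer.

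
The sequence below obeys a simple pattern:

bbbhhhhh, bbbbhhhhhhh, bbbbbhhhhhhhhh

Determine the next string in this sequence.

bbbbbbhhhhhhhhhhh

The n-th term is n+1 b's then 2n+1 h's, where the shown terms are n = 2, 3, 4.
At n = 5 the blocks have lengths 6, 11.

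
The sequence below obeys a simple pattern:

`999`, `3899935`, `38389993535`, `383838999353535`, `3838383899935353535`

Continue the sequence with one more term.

38383838389993535353535

Each term wraps the previous one in 38 on the left and 35 on the right.
So the next term is 38·3838383899935353535·35.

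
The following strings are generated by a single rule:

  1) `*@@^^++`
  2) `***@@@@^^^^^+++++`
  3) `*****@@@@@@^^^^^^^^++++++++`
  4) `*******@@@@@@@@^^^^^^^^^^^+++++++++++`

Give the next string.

*********@@@@@@@@@@^^^^^^^^^^^^^^++++++++++++++

Reading off run lengths: * runs 1, 3, 5, 7; @ runs 2, 4, 6, 8; ^ runs 2, 5, 8, 11; + runs 2, 5, 8, 11 — each is linear in n (n = 1, 2, …).
Setting n = 5 gives 9, 10, 14, 14 characters in each block.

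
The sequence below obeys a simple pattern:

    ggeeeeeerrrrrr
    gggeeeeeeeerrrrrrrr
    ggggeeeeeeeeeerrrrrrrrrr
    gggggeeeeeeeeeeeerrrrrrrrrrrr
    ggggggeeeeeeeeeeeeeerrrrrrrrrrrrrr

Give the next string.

gggggggeeeeeeeeeeeeeeeerrrrrrrrrrrrrrrr

The n-th term is n-1 g's then 2n e's then 2n r's, where the shown terms are n = 3, 4, 5, 6, 7.
Setting n = 8 gives 7, 16, 16 characters in each block.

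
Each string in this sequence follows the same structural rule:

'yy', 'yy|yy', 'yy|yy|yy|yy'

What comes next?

Each string is two copies of the previous one joined by '|'.
Doubling yy|yy|yy|yy with '|' between the halves:

yy|yy|yy|yy|yy|yy|yy|yy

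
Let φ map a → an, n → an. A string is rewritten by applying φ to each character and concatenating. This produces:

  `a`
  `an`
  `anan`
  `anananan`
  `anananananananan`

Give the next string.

Applying the rule to each of the 16 symbols of anananananananan gives the pieces an an an an an an an an an an an an an an an an, which concatenate to the answer.

anananananananananananananananan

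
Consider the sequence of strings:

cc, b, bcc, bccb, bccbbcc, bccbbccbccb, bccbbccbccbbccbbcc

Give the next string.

bccbbccbccbbccbbccbccbbccbccb

From term 3 onward, concatenate the last term with the second-to-last: b·cc = bcc, bcc·b = bccb, …
So term 8 is bccbbccbccbbccbbcc·bccbbccbccb.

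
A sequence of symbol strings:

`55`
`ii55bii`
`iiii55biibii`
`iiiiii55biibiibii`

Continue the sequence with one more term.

s(k+1) = ii·s(k)·bii, so each term gains ii as a prefix and bii as a suffix.
Applying this once more to iiiiii55biibiibii:

iiiiiiii55biibiibiibii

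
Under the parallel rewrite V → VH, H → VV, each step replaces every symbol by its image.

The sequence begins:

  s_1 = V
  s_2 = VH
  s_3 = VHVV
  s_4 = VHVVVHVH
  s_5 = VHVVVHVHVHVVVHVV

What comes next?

φ(VHVVVHVHVHVVVHVV) expands symbol-by-symbol to VH VV VH VH VH VV VH VV VH VV VH VH VH VV VH VH; joining the 16 pieces gives the next term.

VHVVVHVHVHVVVHVVVHVVVHVHVHVVVHVH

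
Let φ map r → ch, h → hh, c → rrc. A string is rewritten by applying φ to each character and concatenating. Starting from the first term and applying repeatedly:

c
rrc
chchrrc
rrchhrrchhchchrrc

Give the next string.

chchrrchhhhchchrrchhhhrrchhrrchhchchrrc

Replace each of the 17 characters of rrchhrrchhchchrrc in place — ch ch rrc hh hh ch ch rrc hh hh rrc hh rrc hh ch ch rrc — and concatenate.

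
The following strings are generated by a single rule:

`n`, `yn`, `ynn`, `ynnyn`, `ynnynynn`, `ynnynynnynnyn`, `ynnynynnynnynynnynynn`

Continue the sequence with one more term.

This is a Fibonacci-style word recurrence s(k) = s(k−1)·s(k−2): e.g. yn·n = ynn.
Continuing: ynnynynnynnynynnynynn · ynnynynnynnyn gives term 8.

ynnynynnynnynynnynynnynnynynnynnyn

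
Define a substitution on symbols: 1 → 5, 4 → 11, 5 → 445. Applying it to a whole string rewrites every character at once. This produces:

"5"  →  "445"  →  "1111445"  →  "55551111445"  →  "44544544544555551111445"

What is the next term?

111144511114451111445111144544544544544555551111445

φ(44544544544555551111445) expands symbol-by-symbol to 11 11 445 11 11 445 11 11 445 11 11 445 445 445 445 445 5 5 5 5 11 11 445; joining the 23 pieces gives the next term.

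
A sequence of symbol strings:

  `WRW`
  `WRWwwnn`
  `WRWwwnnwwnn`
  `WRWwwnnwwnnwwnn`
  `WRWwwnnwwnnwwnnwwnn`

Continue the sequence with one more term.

Each term is the previous one with wwnn appended.
Applying this once more to WRWwwnnwwnnwwnnwwnn:

WRWwwnnwwnnwwnnwwnnwwnn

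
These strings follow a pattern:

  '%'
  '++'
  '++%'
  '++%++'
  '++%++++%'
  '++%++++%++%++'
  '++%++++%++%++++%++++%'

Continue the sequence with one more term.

++%++++%++%++++%++++%++%++++%++%++

From term 3 onward, concatenate the last term with the second-to-last: ++·% = ++%, ++%·++ = ++%++, …
The next term joins ++%++++%++%++++%++++% and ++%++++%++%++.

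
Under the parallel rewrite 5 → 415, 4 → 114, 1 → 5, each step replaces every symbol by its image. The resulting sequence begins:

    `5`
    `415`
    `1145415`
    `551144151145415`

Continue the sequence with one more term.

415415551141145415551144151145415

Replace each of the 15 characters of 551144151145415 in place — 415 415 5 5 114 114 5 415 5 5 114 415 114 5 415 — and concatenate.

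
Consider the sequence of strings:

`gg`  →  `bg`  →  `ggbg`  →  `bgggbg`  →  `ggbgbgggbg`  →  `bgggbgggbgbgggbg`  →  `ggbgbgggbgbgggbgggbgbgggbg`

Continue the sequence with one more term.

bgggbgggbgbgggbgggbgbgggbgbgggbgggbgbgggbg

From term 3 onward, concatenate the second-to-last term with the last: gg·bg = ggbg, bg·ggbg = bgggbg, …
So term 8 is bgggbgggbgbgggbg·ggbgbgggbgbgggbgggbgbgggbg.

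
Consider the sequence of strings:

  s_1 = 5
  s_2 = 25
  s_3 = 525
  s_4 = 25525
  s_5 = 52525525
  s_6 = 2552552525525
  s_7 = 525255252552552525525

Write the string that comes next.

2552552525525525255252552552525525

This is a Fibonacci-style word recurrence s(k) = s(k−2)·s(k−1): e.g. 5·25 = 525.
So term 8 is 2552552525525·525255252552552525525.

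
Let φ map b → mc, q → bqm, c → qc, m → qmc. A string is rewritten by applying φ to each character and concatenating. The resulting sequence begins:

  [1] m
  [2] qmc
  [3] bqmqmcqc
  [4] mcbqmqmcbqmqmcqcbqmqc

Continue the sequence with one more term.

Applying the rule to each of the 21 symbols of mcbqmqmcbqmqmcqcbqmqc gives the pieces qmc qc mc bqm qmc bqm qmc qc mc bqm qmc bqm qmc qc bqm qc mc bqm qmc bqm qc, which concatenate to the answer.

qmcqcmcbqmqmcbqmqmcqcmcbqmqmcbqmqmcqcbqmqcmcbqmqmcbqmqc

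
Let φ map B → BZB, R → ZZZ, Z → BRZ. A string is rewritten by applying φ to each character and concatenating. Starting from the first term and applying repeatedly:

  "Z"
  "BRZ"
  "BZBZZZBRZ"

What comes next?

Expanding BZBZZZBRZ: B→BZB, Z→BRZ, B→BZB, Z→BRZ, Z→BRZ, Z→BRZ, B→BZB, R→ZZZ, Z→BRZ. Concatenated: BZB BRZ BZB BRZ BRZ BRZ BZB ZZZ BRZ.

BZBBRZBZBBRZBRZBRZBZBZZZBRZ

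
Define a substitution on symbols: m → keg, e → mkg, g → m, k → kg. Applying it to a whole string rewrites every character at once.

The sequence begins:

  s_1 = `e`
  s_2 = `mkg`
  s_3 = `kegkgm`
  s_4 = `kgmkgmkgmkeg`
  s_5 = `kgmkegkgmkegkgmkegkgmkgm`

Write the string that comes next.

kgmkegkgmkgmkgmkegkgmkgmkgmkegkgmkgmkgmkegkgmkeg

Replace each of the 24 characters of kgmkegkgmkegkgmkegkgmkgm in place — kg m keg kg mkg m kg m keg kg mkg m kg m keg kg mkg m kg m keg kg m keg — and concatenate.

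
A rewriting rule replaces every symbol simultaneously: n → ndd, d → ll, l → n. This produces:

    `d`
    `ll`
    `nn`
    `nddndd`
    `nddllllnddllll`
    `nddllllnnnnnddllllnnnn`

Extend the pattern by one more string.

nddllllnnnnnddnddnddnddnddllllnnnnnddnddnddndd

φ(nddllllnnnnnddllllnnnn) expands symbol-by-symbol to ndd ll ll n n n n ndd ndd ndd ndd ndd ll ll n n n n ndd ndd ndd ndd; joining the 22 pieces gives the next term.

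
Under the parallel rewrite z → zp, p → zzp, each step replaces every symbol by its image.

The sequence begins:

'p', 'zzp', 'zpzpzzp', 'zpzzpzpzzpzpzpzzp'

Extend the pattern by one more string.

Rewriting the 17 symbols of zpzzpzpzzpzpzpzzp one by one yields zp zzp zp zp zzp zp zzp zp zp zzp zp zzp zp zzp zp zp zzp; concatenated:

zpzzpzpzpzzpzpzzpzpzpzzpzpzzpzpzzpzpzpzzp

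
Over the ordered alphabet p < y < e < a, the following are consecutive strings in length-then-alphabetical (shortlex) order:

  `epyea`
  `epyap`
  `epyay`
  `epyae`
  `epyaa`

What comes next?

Treat epyaa as a base-4 numeral over the given alphabet and add one, carrying through any trailing a's.

epepp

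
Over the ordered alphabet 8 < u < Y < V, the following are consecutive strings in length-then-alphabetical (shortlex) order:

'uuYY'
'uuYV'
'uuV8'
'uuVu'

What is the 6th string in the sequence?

Continuing the enumeration 2 steps past uuVu: uuVu → uuVY → (answer).

uuVV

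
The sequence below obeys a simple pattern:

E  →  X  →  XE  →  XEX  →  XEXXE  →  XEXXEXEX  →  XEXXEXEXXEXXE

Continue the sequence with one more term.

XEXXEXEXXEXXEXEXXEXEX

This is a Fibonacci-style word recurrence s(k) = s(k−1)·s(k−2): e.g. X·E = XE.
The next term joins XEXXEXEXXEXXE and XEXXEXEX.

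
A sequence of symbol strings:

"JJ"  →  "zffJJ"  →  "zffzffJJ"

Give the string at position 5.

Each term is the previous one with zff prepended.
From zffzffJJ, 2 further steps: zffzffJJ → zffzffzffJJ → (answer).

zffzffzffzffJJ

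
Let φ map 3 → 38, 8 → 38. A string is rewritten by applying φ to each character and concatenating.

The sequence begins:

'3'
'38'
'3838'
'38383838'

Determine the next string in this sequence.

3838383838383838

Apply φ to 38383838 symbol by symbol: 3→38, 8→38, 3→38, 8→38, 3→38, 8→38, 3→38, 8→38; joined: 38 38 38 38 38 38 38 38.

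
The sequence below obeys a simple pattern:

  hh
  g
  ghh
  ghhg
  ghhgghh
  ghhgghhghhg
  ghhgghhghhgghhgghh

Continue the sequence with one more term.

From term 3 onward, concatenate the last term with the second-to-last: g·hh = ghh, ghh·g = ghhg, …
So term 8 is ghhgghhghhgghhgghh·ghhgghhghhg.

ghhgghhghhgghhgghhghhgghhghhg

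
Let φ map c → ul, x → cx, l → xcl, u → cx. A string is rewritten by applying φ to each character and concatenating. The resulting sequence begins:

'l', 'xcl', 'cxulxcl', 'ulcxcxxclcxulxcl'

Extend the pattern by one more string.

cxxclulcxulcxcxulxclulcxcxxclcxulxcl

Replace each of the 16 characters of ulcxcxxclcxulxcl in place — cx xcl ul cx ul cx cx ul xcl ul cx cx xcl cx ul xcl — and concatenate.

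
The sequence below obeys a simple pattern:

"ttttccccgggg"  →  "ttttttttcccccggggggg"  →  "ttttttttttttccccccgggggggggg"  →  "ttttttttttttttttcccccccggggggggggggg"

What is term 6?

Reading off run lengths: t runs 4, 8, 12, 16; c runs 4, 5, 6, 7; g runs 4, 7, 10, 13 — each is linear in n (n = 1, 2, …).
For term 6, n = 6, so the run lengths are 24, 9, 19.

ttttttttttttttttttttttttcccccccccggggggggggggggggggg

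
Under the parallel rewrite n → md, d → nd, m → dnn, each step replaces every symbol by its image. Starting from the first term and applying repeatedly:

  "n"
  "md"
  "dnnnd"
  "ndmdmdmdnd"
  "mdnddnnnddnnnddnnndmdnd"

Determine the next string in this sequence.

Rewriting the 23 symbols of mdnddnnnddnnnddnnndmdnd one by one yields dnn nd md nd nd md md md nd nd md md md nd nd md md md nd dnn nd md nd; concatenated:

dnnndmdndndmdmdmdndndmdmdmdndndmdmdmdnddnnndmdnd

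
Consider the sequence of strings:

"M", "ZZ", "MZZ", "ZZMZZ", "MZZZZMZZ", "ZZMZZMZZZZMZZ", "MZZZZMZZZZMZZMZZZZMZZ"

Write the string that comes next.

ZZMZZMZZZZMZZMZZZZMZZZZMZZMZZZZMZZ

From term 3 onward, concatenate the second-to-last term with the last: M·ZZ = MZZ, ZZ·MZZ = ZZMZZ, …
So term 8 is ZZMZZMZZZZMZZ·MZZZZMZZZZMZZMZZZZMZZ.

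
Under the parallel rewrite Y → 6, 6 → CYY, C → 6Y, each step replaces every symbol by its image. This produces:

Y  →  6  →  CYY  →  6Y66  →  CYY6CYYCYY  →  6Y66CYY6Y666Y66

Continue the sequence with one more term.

CYY6CYYCYY6Y66CYY6CYYCYYCYY6CYYCYY

Applying the rule to each of the 15 symbols of 6Y66CYY6Y666Y66 gives the pieces CYY 6 CYY CYY 6Y 6 6 CYY 6 CYY CYY CYY 6 CYY CYY, which concatenate to the answer.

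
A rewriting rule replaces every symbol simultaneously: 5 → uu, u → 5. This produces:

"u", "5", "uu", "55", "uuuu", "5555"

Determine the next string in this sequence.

Expanding 5555: 5→uu, 5→uu, 5→uu, 5→uu. Concatenated: uu uu uu uu.

uuuuuuuu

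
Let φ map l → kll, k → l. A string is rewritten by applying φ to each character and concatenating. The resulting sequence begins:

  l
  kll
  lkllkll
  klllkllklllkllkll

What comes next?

φ(klllkllklllkllkll) expands symbol-by-symbol to l kll kll kll l kll kll l kll kll kll l kll kll l kll kll; joining the 17 pieces gives the next term.

lkllkllklllkllklllkllkllklllkllklllkllkll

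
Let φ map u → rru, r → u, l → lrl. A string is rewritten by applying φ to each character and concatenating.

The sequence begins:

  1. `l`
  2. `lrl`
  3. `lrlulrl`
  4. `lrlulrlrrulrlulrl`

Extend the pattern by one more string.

lrlulrlrrulrlulrluurrulrlulrlrrulrlulrl

Applying the rule to each of the 17 symbols of lrlulrlrrulrlulrl gives the pieces lrl u lrl rru lrl u lrl u u rru lrl u lrl rru lrl u lrl, which concatenate to the answer.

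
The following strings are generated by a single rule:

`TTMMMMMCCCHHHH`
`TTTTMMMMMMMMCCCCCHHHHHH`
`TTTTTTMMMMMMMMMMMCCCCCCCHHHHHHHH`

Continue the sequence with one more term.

Term n consists of 2n T's, followed by 3n+2 M's, followed by 2n+1 C's, followed by 2n+2 H's (n = 1, 2, …).
Setting n = 4 gives 8, 14, 9, 10 characters in each block.

TTTTTTTTMMMMMMMMMMMMMMCCCCCCCCCHHHHHHHHHH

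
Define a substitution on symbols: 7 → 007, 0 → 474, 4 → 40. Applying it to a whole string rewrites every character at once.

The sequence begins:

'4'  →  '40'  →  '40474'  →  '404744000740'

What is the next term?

Expanding 404744000740: 4→40, 0→474, 4→40, 7→007, 4→40, 4→40, 0→474, 0→474, 0→474, 7→007, 4→40, 0→474. Concatenated: 40 474 40 007 40 40 474 474 474 007 40 474.

4047440007404047447447400740474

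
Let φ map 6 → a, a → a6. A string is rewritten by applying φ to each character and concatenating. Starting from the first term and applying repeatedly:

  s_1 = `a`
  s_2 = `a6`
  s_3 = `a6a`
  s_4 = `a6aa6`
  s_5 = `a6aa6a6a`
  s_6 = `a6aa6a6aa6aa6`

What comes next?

φ(a6aa6a6aa6aa6) expands symbol-by-symbol to a6 a a6 a6 a a6 a a6 a6 a a6 a6 a; joining the 13 pieces gives the next term.

a6aa6a6aa6aa6a6aa6a6a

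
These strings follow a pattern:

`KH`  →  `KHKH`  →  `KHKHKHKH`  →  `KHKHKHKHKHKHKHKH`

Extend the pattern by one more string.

KHKHKHKHKHKHKHKHKHKHKHKHKHKHKHKH

Each string is two copies of the previous one concatenated.
So the next term is two copies of KHKHKHKHKHKHKHKH.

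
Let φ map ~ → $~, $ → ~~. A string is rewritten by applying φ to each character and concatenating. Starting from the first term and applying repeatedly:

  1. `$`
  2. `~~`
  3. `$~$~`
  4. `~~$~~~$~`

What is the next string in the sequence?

$~$~~~$~$~$~~~$~

Rewriting each symbol of ~~$~~~$~: ~→$~, ~→$~, $→~~, ~→$~, ~→$~, ~→$~, $→~~, ~→$~, which concatenates to $~ $~ ~~ $~ $~ $~ ~~ $~.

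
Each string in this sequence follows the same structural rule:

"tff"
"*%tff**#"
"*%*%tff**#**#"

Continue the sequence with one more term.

*%*%*%tff**#**#**#

Each term wraps the previous one in *% on the left and **# on the right.
So the next term is *%·*%*%tff**#**#·**#.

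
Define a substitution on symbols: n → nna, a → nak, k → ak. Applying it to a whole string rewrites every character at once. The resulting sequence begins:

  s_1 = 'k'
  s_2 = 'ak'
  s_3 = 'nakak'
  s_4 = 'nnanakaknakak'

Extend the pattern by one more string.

nnannanaknnanakaknakaknnanakaknakak

Applying the rule to each of the 13 symbols of nnanakaknakak gives the pieces nna nna nak nna nak ak nak ak nna nak ak nak ak, which concatenate to the answer.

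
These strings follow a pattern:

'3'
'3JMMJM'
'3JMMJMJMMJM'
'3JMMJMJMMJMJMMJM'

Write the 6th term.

Each term is the previous one with JMMJM appended.
From 3JMMJMJMMJMJMMJM, 2 further steps: 3JMMJMJMMJMJMMJM → 3JMMJMJMMJMJMMJMJMMJM → (answer).

3JMMJMJMMJMJMMJMJMMJMJMMJM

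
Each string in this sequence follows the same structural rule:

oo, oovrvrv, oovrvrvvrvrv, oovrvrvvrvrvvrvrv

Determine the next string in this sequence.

The strings grow by a fixed suffix vrvrv each time.
Applying this once more to oovrvrvvrvrvvrvrv:

oovrvrvvrvrvvrvrvvrvrv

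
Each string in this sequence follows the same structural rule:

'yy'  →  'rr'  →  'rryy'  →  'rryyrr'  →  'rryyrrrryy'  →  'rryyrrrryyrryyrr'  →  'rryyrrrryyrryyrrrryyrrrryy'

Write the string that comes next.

From term 3 onward, concatenate the last term with the second-to-last: rr·yy = rryy, rryy·rr = rryyrr, …
Continuing: rryyrrrryyrryyrrrryyrrrryy · rryyrrrryyrryyrr gives term 8.

rryyrrrryyrryyrrrryyrrrryyrryyrrrryyrryyrr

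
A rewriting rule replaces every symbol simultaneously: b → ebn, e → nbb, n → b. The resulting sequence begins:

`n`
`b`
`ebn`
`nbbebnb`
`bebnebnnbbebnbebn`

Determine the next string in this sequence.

Rewriting the 17 symbols of bebnebnnbbebnbebn one by one yields ebn nbb ebn b nbb ebn b b ebn ebn nbb ebn b ebn nbb ebn b; concatenated:

ebnnbbebnbnbbebnbbebnebnnbbebnbebnnbbebnb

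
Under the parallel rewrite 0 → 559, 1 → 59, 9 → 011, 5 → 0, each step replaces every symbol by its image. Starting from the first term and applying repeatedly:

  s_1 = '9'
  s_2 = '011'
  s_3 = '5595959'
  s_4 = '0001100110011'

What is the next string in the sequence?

φ(0001100110011) expands symbol-by-symbol to 559 559 559 59 59 559 559 59 59 559 559 59 59; joining the 13 pieces gives the next term.

559559559595955955959595595595959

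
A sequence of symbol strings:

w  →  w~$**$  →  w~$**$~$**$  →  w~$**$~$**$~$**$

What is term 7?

The strings grow by a fixed suffix ~$**$ each time.
From w~$**$~$**$~$**$, 3 further steps: w~$**$~$**$~$**$ → w~$**$~$**$~$**$~$**$ → w~$**$~$**$~$**$~$**$~$**$ → (answer).

w~$**$~$**$~$**$~$**$~$**$~$**$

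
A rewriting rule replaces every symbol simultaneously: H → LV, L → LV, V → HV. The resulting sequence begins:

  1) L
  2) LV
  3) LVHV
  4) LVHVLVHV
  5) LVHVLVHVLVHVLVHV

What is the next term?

φ(LVHVLVHVLVHVLVHV) expands symbol-by-symbol to LV HV LV HV LV HV LV HV LV HV LV HV LV HV LV HV; joining the 16 pieces gives the next term.

LVHVLVHVLVHVLVHVLVHVLVHVLVHVLVHV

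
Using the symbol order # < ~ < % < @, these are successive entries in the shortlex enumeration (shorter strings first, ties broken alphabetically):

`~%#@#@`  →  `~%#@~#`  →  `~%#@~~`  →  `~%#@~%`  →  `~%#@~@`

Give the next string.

The successor of ~%#@~@ increments the rightmost position that isn't already @ and resets every position after it to #.

~%#@%#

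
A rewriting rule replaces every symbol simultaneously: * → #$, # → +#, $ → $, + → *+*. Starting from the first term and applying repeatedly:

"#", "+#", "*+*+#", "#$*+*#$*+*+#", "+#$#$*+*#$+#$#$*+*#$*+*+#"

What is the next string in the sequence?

Applying the rule to each of the 25 symbols of +#$#$*+*#$+#$#$*+*#$*+*+# gives the pieces *+* +# $ +# $ #$ *+* #$ +# $ *+* +# $ +# $ #$ *+* #$ +# $ #$ *+* #$ *+* +#, which concatenate to the answer.

*+*+#$+#$#$*+*#$+#$*+*+#$+#$#$*+*#$+#$#$*+*#$*+*+#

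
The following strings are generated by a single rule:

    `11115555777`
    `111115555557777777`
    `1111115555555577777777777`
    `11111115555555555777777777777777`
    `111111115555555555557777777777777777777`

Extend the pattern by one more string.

1111111115555555555555577777777777777777777777

Each string has the form 1^{n+3} 5^{2n+2} 7^{4n-1} (n = 1, 2, …).
At n = 6 the blocks have lengths 9, 14, 23.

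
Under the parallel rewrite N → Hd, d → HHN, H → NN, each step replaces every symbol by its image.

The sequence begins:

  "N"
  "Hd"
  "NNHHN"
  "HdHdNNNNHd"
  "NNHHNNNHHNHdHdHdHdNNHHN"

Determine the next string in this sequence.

HdHdNNNNHdHdHdNNNNHdNNHHNNNHHNNNHHNNNHHNHdHdNNNNHd

Replace each of the 23 characters of NNHHNNNHHNHdHdHdHdNNHHN in place — Hd Hd NN NN Hd Hd Hd NN NN Hd NN HHN NN HHN NN HHN NN HHN Hd Hd NN NN Hd — and concatenate.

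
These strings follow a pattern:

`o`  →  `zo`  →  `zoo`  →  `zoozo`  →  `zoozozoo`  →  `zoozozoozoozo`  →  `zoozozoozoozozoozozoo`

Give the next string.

zoozozoozoozozoozozoozoozozoozoozo

This is a Fibonacci-style word recurrence s(k) = s(k−1)·s(k−2): e.g. zo·o = zoo.
Continuing: zoozozoozoozozoozozoo · zoozozoozoozo gives term 8.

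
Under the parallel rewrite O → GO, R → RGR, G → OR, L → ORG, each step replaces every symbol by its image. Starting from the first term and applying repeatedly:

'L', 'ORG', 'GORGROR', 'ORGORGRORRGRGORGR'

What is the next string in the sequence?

Rewriting the 17 symbols of ORGORGRORRGRGORGR one by one yields GO RGR OR GO RGR OR RGR GO RGR RGR OR RGR OR GO RGR OR RGR; concatenated:

GORGRORGORGRORRGRGORGRRGRORRGRORGORGRORRGR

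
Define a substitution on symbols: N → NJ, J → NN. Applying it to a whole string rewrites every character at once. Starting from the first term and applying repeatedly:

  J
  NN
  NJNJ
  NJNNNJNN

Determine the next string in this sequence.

NJNNNJNJNJNNNJNJ

Rewriting each symbol of NJNNNJNN: N→NJ, J→NN, N→NJ, N→NJ, N→NJ, J→NN, N→NJ, N→NJ, which concatenates to NJ NN NJ NJ NJ NN NJ NJ.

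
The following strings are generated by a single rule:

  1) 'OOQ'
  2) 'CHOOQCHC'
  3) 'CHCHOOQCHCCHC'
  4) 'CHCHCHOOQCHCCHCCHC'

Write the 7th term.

Each term wraps the previous one in CH on the left and CHC on the right.
From CHCHCHOOQCHCCHCCHC, 3 further steps: CHCHCHOOQCHCCHCCHC → CHCHCHCHOOQCHCCHCCHCCHC → CHCHCHCHCHOOQCHCCHCCHCCHCCHC → (answer).

CHCHCHCHCHCHOOQCHCCHCCHCCHCCHCCHC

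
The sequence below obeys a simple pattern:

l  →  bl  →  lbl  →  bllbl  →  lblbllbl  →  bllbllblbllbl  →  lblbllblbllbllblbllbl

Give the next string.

This is a Fibonacci-style word recurrence s(k) = s(k−2)·s(k−1): e.g. l·bl = lbl.
Continuing: bllbllblbllbl · lblbllblbllbllblbllbl gives term 8.

bllbllblbllbllblbllblbllbllblbllbl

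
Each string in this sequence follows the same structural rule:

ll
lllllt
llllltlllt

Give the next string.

Every step adds lllt to the end: s(k+1) = s(k)·lllt.
So the next term is llllltlllt·lllt.

llllltllltlllt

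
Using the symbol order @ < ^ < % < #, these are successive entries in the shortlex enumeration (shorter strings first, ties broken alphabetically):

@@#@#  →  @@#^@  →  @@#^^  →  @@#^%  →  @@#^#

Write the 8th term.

Stepping forward 3 times from @@#^#: @@#^# → @@#%@ → @@#%^, then the target.

@@#%%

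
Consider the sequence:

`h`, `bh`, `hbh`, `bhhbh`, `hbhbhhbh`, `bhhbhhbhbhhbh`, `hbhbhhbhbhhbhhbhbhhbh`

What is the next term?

This is a Fibonacci-style word recurrence s(k) = s(k−2)·s(k−1): e.g. h·bh = hbh.
The next term joins bhhbhhbhbhhbh and hbhbhhbhbhhbhhbhbhhbh.

bhhbhhbhbhhbhhbhbhhbhbhhbhhbhbhhbh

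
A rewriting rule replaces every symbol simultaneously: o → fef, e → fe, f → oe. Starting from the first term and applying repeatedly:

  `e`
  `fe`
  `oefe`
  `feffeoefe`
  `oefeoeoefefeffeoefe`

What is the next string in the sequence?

Replace each of the 19 characters of oefeoeoefefeffeoefe in place — fef fe oe fe fef fe fef fe oe fe oe fe oe oe fe fef fe oe fe — and concatenate.

feffeoefefeffefeffeoefeoefeoeoefefeffeoefe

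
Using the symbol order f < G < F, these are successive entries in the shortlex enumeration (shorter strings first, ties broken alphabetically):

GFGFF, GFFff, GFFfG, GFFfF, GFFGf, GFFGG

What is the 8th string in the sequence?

Continuing the enumeration 2 steps past GFFGG: GFFGG → GFFGF → (answer).

GFFFf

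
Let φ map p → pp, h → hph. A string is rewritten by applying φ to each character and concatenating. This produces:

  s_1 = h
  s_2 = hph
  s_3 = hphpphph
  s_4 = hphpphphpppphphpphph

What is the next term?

Rewriting the 20 symbols of hphpphphpppphphpphph one by one yields hph pp hph pp pp hph pp hph pp pp pp pp hph pp hph pp pp hph pp hph; concatenated:

hphpphphpppphphpphphpppppppphphpphphpppphphpphph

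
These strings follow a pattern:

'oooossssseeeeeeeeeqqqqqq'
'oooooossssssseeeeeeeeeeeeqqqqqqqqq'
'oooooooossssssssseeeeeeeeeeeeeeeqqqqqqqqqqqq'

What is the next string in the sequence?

The n-th term is 2n o's then 2n+1 s's then 3n+3 e's then 3n q's, where the shown terms are n = 2, 3, 4.
Setting n = 5 gives 10, 11, 18, 15 characters in each block.

oooooooooossssssssssseeeeeeeeeeeeeeeeeeqqqqqqqqqqqqqqq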